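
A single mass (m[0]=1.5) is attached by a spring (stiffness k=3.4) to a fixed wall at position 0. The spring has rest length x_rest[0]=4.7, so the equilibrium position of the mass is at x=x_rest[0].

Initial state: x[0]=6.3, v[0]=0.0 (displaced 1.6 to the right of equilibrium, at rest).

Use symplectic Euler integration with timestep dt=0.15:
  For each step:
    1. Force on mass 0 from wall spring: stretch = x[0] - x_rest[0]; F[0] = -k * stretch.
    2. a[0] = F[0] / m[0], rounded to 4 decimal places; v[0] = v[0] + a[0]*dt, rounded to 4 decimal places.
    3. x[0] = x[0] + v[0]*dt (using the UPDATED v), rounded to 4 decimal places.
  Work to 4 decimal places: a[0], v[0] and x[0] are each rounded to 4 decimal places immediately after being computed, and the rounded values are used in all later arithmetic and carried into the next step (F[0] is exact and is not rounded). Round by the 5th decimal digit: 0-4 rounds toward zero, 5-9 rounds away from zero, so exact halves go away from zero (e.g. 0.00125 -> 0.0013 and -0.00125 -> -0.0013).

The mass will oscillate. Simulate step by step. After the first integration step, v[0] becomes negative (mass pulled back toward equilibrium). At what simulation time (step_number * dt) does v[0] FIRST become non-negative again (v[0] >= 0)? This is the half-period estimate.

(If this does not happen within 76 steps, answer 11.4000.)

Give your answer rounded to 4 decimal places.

Step 0: x=[6.3000] v=[0.0000]
Step 1: x=[6.2184] v=[-0.5440]
Step 2: x=[6.0594] v=[-1.0603]
Step 3: x=[5.8310] v=[-1.5225]
Step 4: x=[5.5450] v=[-1.9070]
Step 5: x=[5.2159] v=[-2.1943]
Step 6: x=[4.8604] v=[-2.3697]
Step 7: x=[4.4968] v=[-2.4242]
Step 8: x=[4.1435] v=[-2.3551]
Step 9: x=[3.8186] v=[-2.1659]
Step 10: x=[3.5387] v=[-1.8662]
Step 11: x=[3.3180] v=[-1.4714]
Step 12: x=[3.1678] v=[-1.0015]
Step 13: x=[3.0957] v=[-0.4806]
Step 14: x=[3.1054] v=[0.0649]
First v>=0 after going negative at step 14, time=2.1000

Answer: 2.1000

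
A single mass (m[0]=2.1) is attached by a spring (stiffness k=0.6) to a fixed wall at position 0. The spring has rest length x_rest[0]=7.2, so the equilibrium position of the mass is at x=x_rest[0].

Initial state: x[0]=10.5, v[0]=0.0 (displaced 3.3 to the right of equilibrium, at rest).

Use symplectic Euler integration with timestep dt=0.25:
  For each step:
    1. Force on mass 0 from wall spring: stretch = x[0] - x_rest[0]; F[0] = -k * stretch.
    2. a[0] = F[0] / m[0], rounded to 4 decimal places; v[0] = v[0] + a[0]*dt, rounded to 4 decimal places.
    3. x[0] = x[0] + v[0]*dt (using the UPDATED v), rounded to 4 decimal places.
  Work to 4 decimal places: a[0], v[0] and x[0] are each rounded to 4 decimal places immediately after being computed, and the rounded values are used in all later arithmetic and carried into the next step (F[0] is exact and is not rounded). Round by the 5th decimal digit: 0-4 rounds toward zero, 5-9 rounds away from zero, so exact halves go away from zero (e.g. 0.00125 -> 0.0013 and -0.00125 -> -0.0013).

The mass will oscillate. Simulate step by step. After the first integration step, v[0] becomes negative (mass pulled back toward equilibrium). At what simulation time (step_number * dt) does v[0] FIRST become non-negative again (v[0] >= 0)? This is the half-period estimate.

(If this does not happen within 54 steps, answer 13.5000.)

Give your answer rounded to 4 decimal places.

Answer: 6.0000

Derivation:
Step 0: x=[10.5000] v=[0.0000]
Step 1: x=[10.4411] v=[-0.2357]
Step 2: x=[10.3243] v=[-0.4672]
Step 3: x=[10.1517] v=[-0.6904]
Step 4: x=[9.9264] v=[-0.9012]
Step 5: x=[9.6524] v=[-1.0960]
Step 6: x=[9.3346] v=[-1.2712]
Step 7: x=[8.9787] v=[-1.4237]
Step 8: x=[8.5910] v=[-1.5508]
Step 9: x=[8.1785] v=[-1.6502]
Step 10: x=[7.7485] v=[-1.7201]
Step 11: x=[7.3087] v=[-1.7593]
Step 12: x=[6.8669] v=[-1.7671]
Step 13: x=[6.4311] v=[-1.7433]
Step 14: x=[6.0090] v=[-1.6884]
Step 15: x=[5.6082] v=[-1.6033]
Step 16: x=[5.2358] v=[-1.4896]
Step 17: x=[4.8985] v=[-1.3493]
Step 18: x=[4.6023] v=[-1.1849]
Step 19: x=[4.3525] v=[-0.9994]
Step 20: x=[4.1535] v=[-0.7960]
Step 21: x=[4.0089] v=[-0.5784]
Step 22: x=[3.9213] v=[-0.3505]
Step 23: x=[3.8922] v=[-0.1163]
Step 24: x=[3.9222] v=[0.1200]
First v>=0 after going negative at step 24, time=6.0000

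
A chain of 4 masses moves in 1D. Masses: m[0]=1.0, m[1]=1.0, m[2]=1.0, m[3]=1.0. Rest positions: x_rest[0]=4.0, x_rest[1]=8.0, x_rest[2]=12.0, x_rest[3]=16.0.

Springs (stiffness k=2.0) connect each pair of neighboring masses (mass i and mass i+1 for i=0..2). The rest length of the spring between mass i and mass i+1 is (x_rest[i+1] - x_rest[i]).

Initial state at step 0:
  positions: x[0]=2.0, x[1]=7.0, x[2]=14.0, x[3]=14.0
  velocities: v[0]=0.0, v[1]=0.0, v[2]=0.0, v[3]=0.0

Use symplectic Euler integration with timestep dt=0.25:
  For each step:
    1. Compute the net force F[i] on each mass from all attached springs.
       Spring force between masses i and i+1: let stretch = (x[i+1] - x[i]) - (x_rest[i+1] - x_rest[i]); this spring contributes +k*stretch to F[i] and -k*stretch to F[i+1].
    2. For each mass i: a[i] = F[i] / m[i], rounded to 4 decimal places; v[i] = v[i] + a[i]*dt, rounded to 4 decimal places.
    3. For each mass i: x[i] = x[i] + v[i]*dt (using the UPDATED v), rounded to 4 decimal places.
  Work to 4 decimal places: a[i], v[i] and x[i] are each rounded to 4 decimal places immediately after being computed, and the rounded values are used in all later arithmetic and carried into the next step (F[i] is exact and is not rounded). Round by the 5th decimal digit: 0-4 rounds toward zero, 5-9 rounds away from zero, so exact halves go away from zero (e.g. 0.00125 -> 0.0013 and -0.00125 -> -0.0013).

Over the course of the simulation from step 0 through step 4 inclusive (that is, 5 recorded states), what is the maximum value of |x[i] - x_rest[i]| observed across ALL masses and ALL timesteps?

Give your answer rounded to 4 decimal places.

Answer: 2.8491

Derivation:
Step 0: x=[2.0000 7.0000 14.0000 14.0000] v=[0.0000 0.0000 0.0000 0.0000]
Step 1: x=[2.1250 7.2500 13.1250 14.5000] v=[0.5000 1.0000 -3.5000 2.0000]
Step 2: x=[2.3906 7.5938 11.6875 15.3281] v=[1.0625 1.3750 -5.7500 3.3125]
Step 3: x=[2.8066 7.7989 10.1934 16.2012] v=[1.6641 0.8203 -5.9766 3.4922]
Step 4: x=[3.3467 7.6793 9.1509 16.8233] v=[2.1603 -0.4786 -4.1700 2.4883]
Max displacement = 2.8491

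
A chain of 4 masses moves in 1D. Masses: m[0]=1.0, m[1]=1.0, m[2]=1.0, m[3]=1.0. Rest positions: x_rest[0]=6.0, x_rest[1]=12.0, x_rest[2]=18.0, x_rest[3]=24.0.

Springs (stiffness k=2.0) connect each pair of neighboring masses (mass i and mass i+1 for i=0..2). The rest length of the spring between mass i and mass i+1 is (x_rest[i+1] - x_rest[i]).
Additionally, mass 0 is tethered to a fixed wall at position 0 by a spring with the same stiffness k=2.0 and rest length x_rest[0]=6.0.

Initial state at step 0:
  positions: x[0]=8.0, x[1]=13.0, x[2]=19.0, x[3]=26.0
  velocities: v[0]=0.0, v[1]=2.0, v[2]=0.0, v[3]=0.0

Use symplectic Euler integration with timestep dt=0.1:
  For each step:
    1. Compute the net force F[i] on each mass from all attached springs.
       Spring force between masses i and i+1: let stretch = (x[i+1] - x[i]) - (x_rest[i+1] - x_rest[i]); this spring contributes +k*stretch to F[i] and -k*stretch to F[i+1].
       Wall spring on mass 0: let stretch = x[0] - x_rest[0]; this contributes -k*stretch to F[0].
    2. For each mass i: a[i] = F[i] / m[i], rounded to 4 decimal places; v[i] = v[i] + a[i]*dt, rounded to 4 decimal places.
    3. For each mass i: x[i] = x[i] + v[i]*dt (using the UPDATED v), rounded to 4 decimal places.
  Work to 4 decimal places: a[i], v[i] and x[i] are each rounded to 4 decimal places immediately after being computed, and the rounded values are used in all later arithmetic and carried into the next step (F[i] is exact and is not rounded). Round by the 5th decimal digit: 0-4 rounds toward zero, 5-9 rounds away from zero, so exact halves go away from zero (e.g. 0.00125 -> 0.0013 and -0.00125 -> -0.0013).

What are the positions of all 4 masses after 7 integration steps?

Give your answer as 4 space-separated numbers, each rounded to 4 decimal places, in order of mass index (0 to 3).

Answer: 6.8301 14.3879 19.6492 25.5434

Derivation:
Step 0: x=[8.0000 13.0000 19.0000 26.0000] v=[0.0000 2.0000 0.0000 0.0000]
Step 1: x=[7.9400 13.2200 19.0200 25.9800] v=[-0.6000 2.2000 0.2000 -0.2000]
Step 2: x=[7.8268 13.4504 19.0632 25.9408] v=[-1.1320 2.3040 0.4320 -0.3920]
Step 3: x=[7.6695 13.6806 19.1317 25.8841] v=[-1.5726 2.3018 0.6850 -0.5675]
Step 4: x=[7.4791 13.8996 19.2262 25.8123] v=[-1.9043 2.1898 0.9453 -0.7180]
Step 5: x=[7.2675 14.0967 19.3459 25.7288] v=[-2.1160 1.9710 1.1972 -0.8352]
Step 6: x=[7.0471 14.2622 19.4883 25.6376] v=[-2.2037 1.6550 1.4239 -0.9118]
Step 7: x=[6.8301 14.3879 19.6492 25.5434] v=[-2.1701 1.2572 1.6085 -0.9417]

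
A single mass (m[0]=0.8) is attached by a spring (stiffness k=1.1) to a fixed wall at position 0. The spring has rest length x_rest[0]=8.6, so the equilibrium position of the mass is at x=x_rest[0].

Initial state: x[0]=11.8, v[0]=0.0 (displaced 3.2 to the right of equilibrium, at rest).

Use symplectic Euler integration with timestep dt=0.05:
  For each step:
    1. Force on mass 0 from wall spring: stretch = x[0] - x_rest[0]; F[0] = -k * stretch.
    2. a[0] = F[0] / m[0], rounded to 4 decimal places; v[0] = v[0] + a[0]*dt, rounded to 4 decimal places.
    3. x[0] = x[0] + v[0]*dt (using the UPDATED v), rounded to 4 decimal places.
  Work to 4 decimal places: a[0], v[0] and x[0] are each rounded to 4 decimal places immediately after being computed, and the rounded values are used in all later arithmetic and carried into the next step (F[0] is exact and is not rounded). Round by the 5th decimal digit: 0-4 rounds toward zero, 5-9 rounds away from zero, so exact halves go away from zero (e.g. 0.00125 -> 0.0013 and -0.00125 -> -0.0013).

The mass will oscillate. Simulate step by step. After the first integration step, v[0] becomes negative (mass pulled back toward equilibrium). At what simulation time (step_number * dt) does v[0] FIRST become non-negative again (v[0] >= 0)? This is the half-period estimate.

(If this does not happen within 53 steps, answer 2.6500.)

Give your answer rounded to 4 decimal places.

Step 0: x=[11.8000] v=[0.0000]
Step 1: x=[11.7890] v=[-0.2200]
Step 2: x=[11.7670] v=[-0.4392]
Step 3: x=[11.7342] v=[-0.6569]
Step 4: x=[11.6906] v=[-0.8724]
Step 5: x=[11.6364] v=[-1.0849]
Step 6: x=[11.5717] v=[-1.2937]
Step 7: x=[11.4968] v=[-1.4980]
Step 8: x=[11.4119] v=[-1.6972]
Step 9: x=[11.3174] v=[-1.8905]
Step 10: x=[11.2135] v=[-2.0773]
Step 11: x=[11.1007] v=[-2.2570]
Step 12: x=[10.9793] v=[-2.4289]
Step 13: x=[10.8497] v=[-2.5925]
Step 14: x=[10.7123] v=[-2.7472]
Step 15: x=[10.5677] v=[-2.8924]
Step 16: x=[10.4163] v=[-3.0277]
Step 17: x=[10.2587] v=[-3.1526]
Step 18: x=[10.0954] v=[-3.2666]
Step 19: x=[9.9269] v=[-3.3694]
Step 20: x=[9.7539] v=[-3.4606]
Step 21: x=[9.5769] v=[-3.5399]
Step 22: x=[9.3965] v=[-3.6071]
Step 23: x=[9.2134] v=[-3.6619]
Step 24: x=[9.0282] v=[-3.7041]
Step 25: x=[8.8415] v=[-3.7335]
Step 26: x=[8.6540] v=[-3.7501]
Step 27: x=[8.4663] v=[-3.7538]
Step 28: x=[8.2791] v=[-3.7446]
Step 29: x=[8.0930] v=[-3.7225]
Step 30: x=[7.9086] v=[-3.6876]
Step 31: x=[7.7266] v=[-3.6401]
Step 32: x=[7.5476] v=[-3.5801]
Step 33: x=[7.3722] v=[-3.5077]
Step 34: x=[7.2010] v=[-3.4233]
Step 35: x=[7.0346] v=[-3.3271]
Step 36: x=[6.8736] v=[-3.2195]
Step 37: x=[6.7186] v=[-3.1008]
Step 38: x=[6.5700] v=[-2.9715]
Step 39: x=[6.4284] v=[-2.8319]
Step 40: x=[6.2943] v=[-2.6826]
Step 41: x=[6.1681] v=[-2.5241]
Step 42: x=[6.0503] v=[-2.3569]
Step 43: x=[5.9412] v=[-2.1816]
Step 44: x=[5.8413] v=[-1.9988]
Step 45: x=[5.7508] v=[-1.8091]
Step 46: x=[5.6701] v=[-1.6132]
Step 47: x=[5.5995] v=[-1.4118]
Step 48: x=[5.5392] v=[-1.2055]
Step 49: x=[5.4894] v=[-0.9951]
Step 50: x=[5.4503] v=[-0.7812]
Step 51: x=[5.4221] v=[-0.5647]
Step 52: x=[5.4048] v=[-0.3462]
Step 53: x=[5.3985] v=[-0.1265]
v[0] did not become non-negative within 53 steps; using fallback time=2.6500

Answer: 2.6500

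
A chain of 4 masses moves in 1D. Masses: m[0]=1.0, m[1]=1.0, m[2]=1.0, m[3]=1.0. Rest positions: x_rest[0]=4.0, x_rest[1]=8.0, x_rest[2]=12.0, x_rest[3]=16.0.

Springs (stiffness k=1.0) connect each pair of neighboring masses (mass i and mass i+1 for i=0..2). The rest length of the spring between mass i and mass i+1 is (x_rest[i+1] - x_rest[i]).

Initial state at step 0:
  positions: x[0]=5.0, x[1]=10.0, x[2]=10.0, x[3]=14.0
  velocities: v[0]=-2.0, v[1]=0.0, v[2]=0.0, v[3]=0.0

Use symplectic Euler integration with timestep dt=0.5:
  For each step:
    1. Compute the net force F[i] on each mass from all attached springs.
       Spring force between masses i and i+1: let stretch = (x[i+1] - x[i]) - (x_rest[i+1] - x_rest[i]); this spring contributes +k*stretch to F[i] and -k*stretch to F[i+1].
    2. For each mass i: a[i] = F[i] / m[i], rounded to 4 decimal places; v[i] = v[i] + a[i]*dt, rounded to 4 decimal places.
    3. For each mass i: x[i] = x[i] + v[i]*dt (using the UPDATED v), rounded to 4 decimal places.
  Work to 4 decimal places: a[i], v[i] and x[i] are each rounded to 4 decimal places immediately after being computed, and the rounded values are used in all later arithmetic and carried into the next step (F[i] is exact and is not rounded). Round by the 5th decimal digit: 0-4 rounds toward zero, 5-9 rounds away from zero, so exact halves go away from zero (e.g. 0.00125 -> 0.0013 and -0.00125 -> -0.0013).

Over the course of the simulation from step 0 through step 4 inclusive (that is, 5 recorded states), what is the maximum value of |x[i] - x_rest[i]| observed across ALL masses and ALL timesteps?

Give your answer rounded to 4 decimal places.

Step 0: x=[5.0000 10.0000 10.0000 14.0000] v=[-2.0000 0.0000 0.0000 0.0000]
Step 1: x=[4.2500 8.7500 11.0000 14.0000] v=[-1.5000 -2.5000 2.0000 0.0000]
Step 2: x=[3.6250 6.9375 12.1875 14.2500] v=[-1.2500 -3.6250 2.3750 0.5000]
Step 3: x=[2.8281 5.6094 12.5782 14.9844] v=[-1.5938 -2.6563 0.7813 1.4688]
Step 4: x=[1.7265 5.3281 11.8282 16.1173] v=[-2.2032 -0.5626 -1.5000 2.2657]
Max displacement = 2.6719

Answer: 2.6719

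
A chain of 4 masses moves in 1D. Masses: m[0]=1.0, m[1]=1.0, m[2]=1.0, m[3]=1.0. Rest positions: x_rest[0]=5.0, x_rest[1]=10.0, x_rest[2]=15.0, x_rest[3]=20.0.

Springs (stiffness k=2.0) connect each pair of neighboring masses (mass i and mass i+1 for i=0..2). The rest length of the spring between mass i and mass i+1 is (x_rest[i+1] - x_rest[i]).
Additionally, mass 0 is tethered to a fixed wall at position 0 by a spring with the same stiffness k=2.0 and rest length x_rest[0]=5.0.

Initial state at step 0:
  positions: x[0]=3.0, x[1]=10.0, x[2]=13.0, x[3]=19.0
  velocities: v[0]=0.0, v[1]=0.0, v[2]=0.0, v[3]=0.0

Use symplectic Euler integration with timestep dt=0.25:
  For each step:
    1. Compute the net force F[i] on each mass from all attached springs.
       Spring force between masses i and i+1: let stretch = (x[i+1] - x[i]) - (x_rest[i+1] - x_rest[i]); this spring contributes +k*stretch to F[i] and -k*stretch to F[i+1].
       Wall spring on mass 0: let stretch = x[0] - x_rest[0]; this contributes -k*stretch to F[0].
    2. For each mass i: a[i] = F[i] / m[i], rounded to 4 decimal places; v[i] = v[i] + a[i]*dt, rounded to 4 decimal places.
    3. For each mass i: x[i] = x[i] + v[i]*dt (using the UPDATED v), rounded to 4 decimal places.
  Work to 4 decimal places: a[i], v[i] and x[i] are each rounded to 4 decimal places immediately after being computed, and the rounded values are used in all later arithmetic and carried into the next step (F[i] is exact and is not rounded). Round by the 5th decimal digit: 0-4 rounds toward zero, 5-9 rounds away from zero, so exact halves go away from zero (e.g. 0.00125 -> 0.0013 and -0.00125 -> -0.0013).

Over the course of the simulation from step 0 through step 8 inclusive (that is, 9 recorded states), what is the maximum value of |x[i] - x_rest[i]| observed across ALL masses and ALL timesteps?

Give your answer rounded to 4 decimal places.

Answer: 2.1635

Derivation:
Step 0: x=[3.0000 10.0000 13.0000 19.0000] v=[0.0000 0.0000 0.0000 0.0000]
Step 1: x=[3.5000 9.5000 13.3750 18.8750] v=[2.0000 -2.0000 1.5000 -0.5000]
Step 2: x=[4.3125 8.7344 13.9531 18.6875] v=[3.2500 -3.0625 2.3125 -0.7500]
Step 3: x=[5.1387 8.0684 14.4707 18.5332] v=[3.3047 -2.6641 2.0704 -0.6172]
Step 4: x=[5.6888 7.8365 14.6958 18.4961] v=[2.2002 -0.9278 0.9005 -0.1485]
Step 5: x=[5.7962 8.1935 14.5386 18.6090] v=[0.4297 1.4280 -0.6290 0.4514]
Step 6: x=[5.4788 9.0440 14.0970 18.8381] v=[-1.2698 3.4019 -1.7664 0.9162]
Step 7: x=[4.9222 10.0805 13.6164 19.0995] v=[-2.2266 4.1458 -1.9224 1.0457]
Step 8: x=[4.3951 10.9142 13.3792 19.3006] v=[-2.1086 3.3346 -0.9488 0.8042]
Max displacement = 2.1635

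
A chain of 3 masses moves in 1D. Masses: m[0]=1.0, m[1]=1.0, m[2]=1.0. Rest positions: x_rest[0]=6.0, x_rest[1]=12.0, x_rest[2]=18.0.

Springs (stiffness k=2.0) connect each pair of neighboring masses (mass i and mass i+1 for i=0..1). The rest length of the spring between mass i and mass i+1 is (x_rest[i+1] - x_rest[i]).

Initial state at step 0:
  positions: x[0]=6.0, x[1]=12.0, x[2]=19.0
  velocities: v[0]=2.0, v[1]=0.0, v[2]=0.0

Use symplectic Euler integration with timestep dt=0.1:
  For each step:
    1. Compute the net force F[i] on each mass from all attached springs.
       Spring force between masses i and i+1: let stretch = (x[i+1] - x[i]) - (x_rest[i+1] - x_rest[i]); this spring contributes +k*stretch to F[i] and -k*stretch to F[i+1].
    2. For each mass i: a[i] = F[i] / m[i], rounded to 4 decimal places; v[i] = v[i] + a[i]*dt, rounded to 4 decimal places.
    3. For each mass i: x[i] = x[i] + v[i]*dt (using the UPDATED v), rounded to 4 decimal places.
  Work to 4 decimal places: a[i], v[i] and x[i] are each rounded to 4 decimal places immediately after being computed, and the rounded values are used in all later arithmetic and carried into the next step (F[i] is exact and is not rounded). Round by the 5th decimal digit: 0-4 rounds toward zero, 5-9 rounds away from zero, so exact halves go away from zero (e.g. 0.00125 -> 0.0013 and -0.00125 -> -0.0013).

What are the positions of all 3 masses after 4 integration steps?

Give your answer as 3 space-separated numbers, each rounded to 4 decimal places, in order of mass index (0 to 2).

Answer: 6.7667 12.2210 18.8122

Derivation:
Step 0: x=[6.0000 12.0000 19.0000] v=[2.0000 0.0000 0.0000]
Step 1: x=[6.2000 12.0200 18.9800] v=[2.0000 0.2000 -0.2000]
Step 2: x=[6.3964 12.0628 18.9408] v=[1.9640 0.4280 -0.3920]
Step 3: x=[6.5861 12.1298 18.8840] v=[1.8973 0.6703 -0.5676]
Step 4: x=[6.7667 12.2210 18.8122] v=[1.8060 0.9124 -0.7184]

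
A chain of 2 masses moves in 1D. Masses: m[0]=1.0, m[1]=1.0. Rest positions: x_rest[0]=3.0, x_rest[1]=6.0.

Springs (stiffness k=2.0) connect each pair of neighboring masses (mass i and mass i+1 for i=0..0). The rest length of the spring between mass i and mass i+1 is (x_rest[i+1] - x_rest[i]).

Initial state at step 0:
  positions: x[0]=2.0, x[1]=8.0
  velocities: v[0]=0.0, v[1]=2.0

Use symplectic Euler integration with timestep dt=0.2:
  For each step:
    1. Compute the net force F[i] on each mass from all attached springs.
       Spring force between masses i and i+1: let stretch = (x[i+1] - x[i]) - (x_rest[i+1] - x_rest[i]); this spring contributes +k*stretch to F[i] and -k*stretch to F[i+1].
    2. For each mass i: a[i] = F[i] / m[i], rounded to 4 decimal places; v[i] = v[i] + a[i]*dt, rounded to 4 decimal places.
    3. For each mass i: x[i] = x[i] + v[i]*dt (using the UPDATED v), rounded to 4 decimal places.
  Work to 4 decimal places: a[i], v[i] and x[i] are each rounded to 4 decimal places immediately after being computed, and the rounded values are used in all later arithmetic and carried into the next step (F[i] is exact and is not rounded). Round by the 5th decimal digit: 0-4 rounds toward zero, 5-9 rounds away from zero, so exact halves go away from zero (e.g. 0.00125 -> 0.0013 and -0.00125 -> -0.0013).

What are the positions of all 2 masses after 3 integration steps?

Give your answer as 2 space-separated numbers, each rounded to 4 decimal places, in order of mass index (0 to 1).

Step 0: x=[2.0000 8.0000] v=[0.0000 2.0000]
Step 1: x=[2.2400 8.1600] v=[1.2000 0.8000]
Step 2: x=[2.7136 8.0864] v=[2.3680 -0.3680]
Step 3: x=[3.3770 7.8230] v=[3.3171 -1.3171]

Answer: 3.3770 7.8230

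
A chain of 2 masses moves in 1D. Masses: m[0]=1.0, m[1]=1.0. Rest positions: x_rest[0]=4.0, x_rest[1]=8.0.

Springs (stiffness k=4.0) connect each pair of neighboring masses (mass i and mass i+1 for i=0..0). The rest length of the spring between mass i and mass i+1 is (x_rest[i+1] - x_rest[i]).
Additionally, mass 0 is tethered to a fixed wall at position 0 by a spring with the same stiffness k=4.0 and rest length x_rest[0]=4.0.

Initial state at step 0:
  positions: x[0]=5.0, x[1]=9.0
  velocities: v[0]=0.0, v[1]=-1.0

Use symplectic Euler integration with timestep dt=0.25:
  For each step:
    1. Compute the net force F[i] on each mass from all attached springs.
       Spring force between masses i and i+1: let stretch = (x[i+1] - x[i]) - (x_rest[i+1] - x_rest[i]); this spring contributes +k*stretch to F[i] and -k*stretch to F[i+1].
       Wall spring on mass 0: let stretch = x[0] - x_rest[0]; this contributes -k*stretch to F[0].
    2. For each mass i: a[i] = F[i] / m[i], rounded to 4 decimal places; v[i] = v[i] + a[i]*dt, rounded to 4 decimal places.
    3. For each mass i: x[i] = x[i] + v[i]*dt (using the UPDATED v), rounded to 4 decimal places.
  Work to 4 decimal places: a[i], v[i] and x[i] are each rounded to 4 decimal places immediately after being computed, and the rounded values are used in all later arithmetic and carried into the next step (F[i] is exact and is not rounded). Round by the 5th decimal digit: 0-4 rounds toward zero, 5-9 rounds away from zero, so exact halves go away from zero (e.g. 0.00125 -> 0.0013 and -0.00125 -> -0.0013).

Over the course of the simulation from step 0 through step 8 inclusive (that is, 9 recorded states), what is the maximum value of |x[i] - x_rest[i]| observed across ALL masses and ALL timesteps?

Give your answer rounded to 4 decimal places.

Answer: 1.5657

Derivation:
Step 0: x=[5.0000 9.0000] v=[0.0000 -1.0000]
Step 1: x=[4.7500 8.7500] v=[-1.0000 -1.0000]
Step 2: x=[4.3125 8.5000] v=[-1.7500 -1.0000]
Step 3: x=[3.8438 8.2031] v=[-1.8750 -1.1875]
Step 4: x=[3.5039 7.8164] v=[-1.3595 -1.5468]
Step 5: x=[3.3662 7.3516] v=[-0.5509 -1.8593]
Step 6: x=[3.3833 6.8904] v=[0.0683 -1.8447]
Step 7: x=[3.4313 6.5525] v=[0.1921 -1.3518]
Step 8: x=[3.4018 6.4343] v=[-0.1180 -0.4730]
Max displacement = 1.5657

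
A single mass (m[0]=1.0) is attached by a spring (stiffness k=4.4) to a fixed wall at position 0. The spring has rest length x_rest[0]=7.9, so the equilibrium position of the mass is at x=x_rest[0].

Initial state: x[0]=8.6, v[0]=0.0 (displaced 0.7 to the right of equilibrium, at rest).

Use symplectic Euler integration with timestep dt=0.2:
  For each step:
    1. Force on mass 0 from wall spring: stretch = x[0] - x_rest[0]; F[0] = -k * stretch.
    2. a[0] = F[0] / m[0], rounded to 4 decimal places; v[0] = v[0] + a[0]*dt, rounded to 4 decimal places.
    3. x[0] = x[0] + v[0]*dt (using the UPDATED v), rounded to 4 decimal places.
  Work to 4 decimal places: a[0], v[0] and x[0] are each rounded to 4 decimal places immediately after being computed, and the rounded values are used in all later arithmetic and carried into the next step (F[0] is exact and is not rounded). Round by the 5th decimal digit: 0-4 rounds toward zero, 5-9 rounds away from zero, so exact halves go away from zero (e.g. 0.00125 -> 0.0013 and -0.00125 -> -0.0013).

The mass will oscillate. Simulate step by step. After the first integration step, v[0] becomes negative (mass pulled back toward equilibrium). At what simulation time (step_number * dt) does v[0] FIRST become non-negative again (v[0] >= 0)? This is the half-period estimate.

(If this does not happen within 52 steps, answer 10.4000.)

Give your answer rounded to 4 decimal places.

Step 0: x=[8.6000] v=[0.0000]
Step 1: x=[8.4768] v=[-0.6160]
Step 2: x=[8.2521] v=[-1.1236]
Step 3: x=[7.9654] v=[-1.4334]
Step 4: x=[7.6672] v=[-1.4910]
Step 5: x=[7.4100] v=[-1.2861]
Step 6: x=[7.2390] v=[-0.8549]
Step 7: x=[7.1844] v=[-0.2732]
Step 8: x=[7.2557] v=[0.3565]
First v>=0 after going negative at step 8, time=1.6000

Answer: 1.6000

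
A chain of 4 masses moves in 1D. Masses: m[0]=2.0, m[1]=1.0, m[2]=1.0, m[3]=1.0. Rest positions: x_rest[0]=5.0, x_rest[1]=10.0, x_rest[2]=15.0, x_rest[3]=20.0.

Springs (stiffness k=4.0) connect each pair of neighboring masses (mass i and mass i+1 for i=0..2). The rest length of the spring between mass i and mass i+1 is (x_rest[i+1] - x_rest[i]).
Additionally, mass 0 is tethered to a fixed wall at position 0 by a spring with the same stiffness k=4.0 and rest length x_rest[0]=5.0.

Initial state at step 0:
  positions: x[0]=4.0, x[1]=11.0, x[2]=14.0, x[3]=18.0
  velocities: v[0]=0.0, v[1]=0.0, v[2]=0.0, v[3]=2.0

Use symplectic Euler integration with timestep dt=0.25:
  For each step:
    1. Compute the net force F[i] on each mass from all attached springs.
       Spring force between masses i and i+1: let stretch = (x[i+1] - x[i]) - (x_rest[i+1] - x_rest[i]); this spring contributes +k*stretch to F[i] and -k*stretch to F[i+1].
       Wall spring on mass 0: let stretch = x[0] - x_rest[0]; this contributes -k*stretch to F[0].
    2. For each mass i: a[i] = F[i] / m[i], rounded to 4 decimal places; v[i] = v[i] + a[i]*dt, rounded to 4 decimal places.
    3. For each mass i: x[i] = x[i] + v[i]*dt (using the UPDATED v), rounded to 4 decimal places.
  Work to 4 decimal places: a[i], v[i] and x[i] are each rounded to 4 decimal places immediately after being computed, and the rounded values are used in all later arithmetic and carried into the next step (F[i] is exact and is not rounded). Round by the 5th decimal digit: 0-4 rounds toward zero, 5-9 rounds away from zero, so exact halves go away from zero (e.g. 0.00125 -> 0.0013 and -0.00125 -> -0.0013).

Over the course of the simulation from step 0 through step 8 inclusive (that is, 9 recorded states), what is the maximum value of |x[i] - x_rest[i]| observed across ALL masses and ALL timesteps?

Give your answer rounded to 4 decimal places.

Answer: 2.1484

Derivation:
Step 0: x=[4.0000 11.0000 14.0000 18.0000] v=[0.0000 0.0000 0.0000 2.0000]
Step 1: x=[4.3750 10.0000 14.2500 18.7500] v=[1.5000 -4.0000 1.0000 3.0000]
Step 2: x=[4.9063 8.6563 14.5625 19.6250] v=[2.1250 -5.3750 1.2500 3.5000]
Step 3: x=[5.2930 7.8516 14.6641 20.4844] v=[1.5469 -3.2188 0.4063 3.4375]
Step 4: x=[5.3379 8.1104 14.5176 21.1387] v=[0.1797 1.0351 -0.5859 2.6172]
Step 5: x=[5.0622 9.2779 14.4246 21.3877] v=[-1.1030 4.6698 -0.3720 0.9961]
Step 6: x=[4.6806 10.6781 14.7857 21.1460] v=[-1.5263 5.6008 1.4444 -0.9670]
Step 7: x=[4.4636 11.6058 15.7100 20.5642] v=[-0.8679 3.7109 3.6971 -2.3273]
Step 8: x=[4.5815 11.7740 16.8218 20.0188] v=[0.4714 0.6729 4.4471 -2.1815]
Max displacement = 2.1484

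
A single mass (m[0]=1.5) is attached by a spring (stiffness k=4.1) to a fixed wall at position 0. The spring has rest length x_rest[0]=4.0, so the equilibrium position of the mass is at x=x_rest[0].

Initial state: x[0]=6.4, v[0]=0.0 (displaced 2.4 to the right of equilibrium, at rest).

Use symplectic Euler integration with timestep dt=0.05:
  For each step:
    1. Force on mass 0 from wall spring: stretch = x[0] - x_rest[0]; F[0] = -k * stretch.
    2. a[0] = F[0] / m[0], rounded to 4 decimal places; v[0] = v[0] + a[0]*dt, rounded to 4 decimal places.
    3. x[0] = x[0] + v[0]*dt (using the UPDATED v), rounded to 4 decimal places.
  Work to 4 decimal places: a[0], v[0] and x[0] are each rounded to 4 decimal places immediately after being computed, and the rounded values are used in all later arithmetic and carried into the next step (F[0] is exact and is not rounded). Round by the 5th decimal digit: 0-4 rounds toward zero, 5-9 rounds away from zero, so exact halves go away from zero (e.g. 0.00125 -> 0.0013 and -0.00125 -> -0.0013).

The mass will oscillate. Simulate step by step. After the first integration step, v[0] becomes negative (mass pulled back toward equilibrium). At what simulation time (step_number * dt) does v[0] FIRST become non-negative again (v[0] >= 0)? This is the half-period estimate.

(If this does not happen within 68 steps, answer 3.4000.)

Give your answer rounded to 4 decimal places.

Answer: 1.9000

Derivation:
Step 0: x=[6.4000] v=[0.0000]
Step 1: x=[6.3836] v=[-0.3280]
Step 2: x=[6.3509] v=[-0.6538]
Step 3: x=[6.3021] v=[-0.9751]
Step 4: x=[6.2376] v=[-1.2897]
Step 5: x=[6.1578] v=[-1.5955]
Step 6: x=[6.0633] v=[-1.8904]
Step 7: x=[5.9547] v=[-2.1724]
Step 8: x=[5.8327] v=[-2.4395]
Step 9: x=[5.6982] v=[-2.6900]
Step 10: x=[5.5521] v=[-2.9221]
Step 11: x=[5.3954] v=[-3.1342]
Step 12: x=[5.2292] v=[-3.3249]
Step 13: x=[5.0546] v=[-3.4929]
Step 14: x=[4.8728] v=[-3.6370]
Step 15: x=[4.6850] v=[-3.7563]
Step 16: x=[4.4925] v=[-3.8499]
Step 17: x=[4.2966] v=[-3.9172]
Step 18: x=[4.0987] v=[-3.9577]
Step 19: x=[3.9001] v=[-3.9712]
Step 20: x=[3.7022] v=[-3.9575]
Step 21: x=[3.5064] v=[-3.9168]
Step 22: x=[3.3139] v=[-3.8493]
Step 23: x=[3.1261] v=[-3.7555]
Step 24: x=[2.9443] v=[-3.6361]
Step 25: x=[2.7697] v=[-3.4918]
Step 26: x=[2.6035] v=[-3.3237]
Step 27: x=[2.4469] v=[-3.1328]
Step 28: x=[2.3009] v=[-2.9205]
Step 29: x=[2.1665] v=[-2.6883]
Step 30: x=[2.0446] v=[-2.4377]
Step 31: x=[1.9361] v=[-2.1705]
Step 32: x=[1.8417] v=[-1.8884]
Step 33: x=[1.7620] v=[-1.5934]
Step 34: x=[1.6976] v=[-1.2875]
Step 35: x=[1.6490] v=[-0.9728]
Step 36: x=[1.6164] v=[-0.6515]
Step 37: x=[1.6001] v=[-0.3257]
Step 38: x=[1.6002] v=[0.0023]
First v>=0 after going negative at step 38, time=1.9000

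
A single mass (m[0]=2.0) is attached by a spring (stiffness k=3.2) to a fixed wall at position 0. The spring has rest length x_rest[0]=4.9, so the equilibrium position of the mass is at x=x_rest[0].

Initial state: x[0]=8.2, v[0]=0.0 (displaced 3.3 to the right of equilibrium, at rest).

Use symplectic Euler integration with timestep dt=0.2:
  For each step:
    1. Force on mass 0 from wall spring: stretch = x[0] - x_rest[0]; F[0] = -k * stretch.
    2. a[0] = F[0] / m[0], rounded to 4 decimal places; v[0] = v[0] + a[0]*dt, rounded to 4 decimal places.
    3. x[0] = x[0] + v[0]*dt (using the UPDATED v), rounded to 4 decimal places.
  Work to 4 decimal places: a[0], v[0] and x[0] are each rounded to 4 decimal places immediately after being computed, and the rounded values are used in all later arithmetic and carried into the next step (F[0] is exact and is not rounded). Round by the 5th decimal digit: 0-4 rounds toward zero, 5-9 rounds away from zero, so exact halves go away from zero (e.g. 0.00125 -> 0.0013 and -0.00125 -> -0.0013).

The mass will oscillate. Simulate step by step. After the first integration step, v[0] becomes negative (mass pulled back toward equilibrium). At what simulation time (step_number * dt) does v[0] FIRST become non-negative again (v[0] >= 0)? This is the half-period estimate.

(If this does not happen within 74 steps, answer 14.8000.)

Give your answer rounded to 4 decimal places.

Step 0: x=[8.2000] v=[0.0000]
Step 1: x=[7.9888] v=[-1.0560]
Step 2: x=[7.5799] v=[-2.0444]
Step 3: x=[6.9995] v=[-2.9020]
Step 4: x=[6.2847] v=[-3.5738]
Step 5: x=[5.4813] v=[-4.0169]
Step 6: x=[4.6407] v=[-4.2029]
Step 7: x=[3.8167] v=[-4.1199]
Step 8: x=[3.0621] v=[-3.7732]
Step 9: x=[2.4251] v=[-3.1851]
Step 10: x=[1.9465] v=[-2.3931]
Step 11: x=[1.6569] v=[-1.4480]
Step 12: x=[1.5749] v=[-0.4102]
Step 13: x=[1.7057] v=[0.6538]
First v>=0 after going negative at step 13, time=2.6000

Answer: 2.6000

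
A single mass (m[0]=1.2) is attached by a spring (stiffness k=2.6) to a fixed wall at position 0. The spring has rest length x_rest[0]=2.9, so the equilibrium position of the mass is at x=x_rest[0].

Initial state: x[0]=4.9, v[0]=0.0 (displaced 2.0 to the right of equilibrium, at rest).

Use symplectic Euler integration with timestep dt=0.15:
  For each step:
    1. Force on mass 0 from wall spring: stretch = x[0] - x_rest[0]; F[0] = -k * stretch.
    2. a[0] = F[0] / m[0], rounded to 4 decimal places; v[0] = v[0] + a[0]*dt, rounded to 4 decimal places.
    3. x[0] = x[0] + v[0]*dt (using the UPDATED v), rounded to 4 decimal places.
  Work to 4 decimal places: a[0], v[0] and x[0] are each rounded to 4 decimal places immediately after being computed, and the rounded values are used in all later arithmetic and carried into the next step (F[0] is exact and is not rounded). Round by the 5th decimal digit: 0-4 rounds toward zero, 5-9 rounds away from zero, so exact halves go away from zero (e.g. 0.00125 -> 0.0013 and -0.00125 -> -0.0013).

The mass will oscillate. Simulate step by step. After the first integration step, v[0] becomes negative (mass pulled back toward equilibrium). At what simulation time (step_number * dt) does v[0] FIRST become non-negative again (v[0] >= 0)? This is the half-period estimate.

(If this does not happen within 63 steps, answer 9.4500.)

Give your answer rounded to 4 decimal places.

Answer: 2.2500

Derivation:
Step 0: x=[4.9000] v=[0.0000]
Step 1: x=[4.8025] v=[-0.6500]
Step 2: x=[4.6123] v=[-1.2683]
Step 3: x=[4.3386] v=[-1.8248]
Step 4: x=[3.9947] v=[-2.2924]
Step 5: x=[3.5975] v=[-2.6482]
Step 6: x=[3.1663] v=[-2.8749]
Step 7: x=[2.7221] v=[-2.9615]
Step 8: x=[2.2865] v=[-2.9037]
Step 9: x=[1.8809] v=[-2.7043]
Step 10: x=[1.5249] v=[-2.3731]
Step 11: x=[1.2360] v=[-1.9262]
Step 12: x=[1.0282] v=[-1.3854]
Step 13: x=[0.9116] v=[-0.7771]
Step 14: x=[0.8920] v=[-0.1309]
Step 15: x=[0.9703] v=[0.5217]
First v>=0 after going negative at step 15, time=2.2500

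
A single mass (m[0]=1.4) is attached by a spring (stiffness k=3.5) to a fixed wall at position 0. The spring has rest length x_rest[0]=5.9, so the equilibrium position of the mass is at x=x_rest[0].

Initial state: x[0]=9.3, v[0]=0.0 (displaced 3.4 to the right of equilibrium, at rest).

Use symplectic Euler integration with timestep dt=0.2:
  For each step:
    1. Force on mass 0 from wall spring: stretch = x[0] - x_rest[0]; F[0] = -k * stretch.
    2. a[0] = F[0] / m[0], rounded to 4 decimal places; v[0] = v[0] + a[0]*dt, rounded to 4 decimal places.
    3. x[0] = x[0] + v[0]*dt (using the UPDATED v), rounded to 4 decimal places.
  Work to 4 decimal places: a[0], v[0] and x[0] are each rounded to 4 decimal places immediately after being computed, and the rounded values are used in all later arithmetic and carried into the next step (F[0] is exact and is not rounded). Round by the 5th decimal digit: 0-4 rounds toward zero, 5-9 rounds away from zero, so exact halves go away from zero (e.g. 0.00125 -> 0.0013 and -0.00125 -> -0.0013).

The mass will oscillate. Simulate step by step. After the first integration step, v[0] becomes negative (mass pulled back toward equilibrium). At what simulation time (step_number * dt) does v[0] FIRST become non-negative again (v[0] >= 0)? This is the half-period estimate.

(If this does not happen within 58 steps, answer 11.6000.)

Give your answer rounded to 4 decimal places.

Answer: 2.0000

Derivation:
Step 0: x=[9.3000] v=[0.0000]
Step 1: x=[8.9600] v=[-1.7000]
Step 2: x=[8.3140] v=[-3.2300]
Step 3: x=[7.4266] v=[-4.4370]
Step 4: x=[6.3865] v=[-5.2003]
Step 5: x=[5.2978] v=[-5.4436]
Step 6: x=[4.2693] v=[-5.1425]
Step 7: x=[3.4039] v=[-4.3271]
Step 8: x=[2.7881] v=[-3.0790]
Step 9: x=[2.4835] v=[-1.5230]
Step 10: x=[2.5206] v=[0.1853]
First v>=0 after going negative at step 10, time=2.0000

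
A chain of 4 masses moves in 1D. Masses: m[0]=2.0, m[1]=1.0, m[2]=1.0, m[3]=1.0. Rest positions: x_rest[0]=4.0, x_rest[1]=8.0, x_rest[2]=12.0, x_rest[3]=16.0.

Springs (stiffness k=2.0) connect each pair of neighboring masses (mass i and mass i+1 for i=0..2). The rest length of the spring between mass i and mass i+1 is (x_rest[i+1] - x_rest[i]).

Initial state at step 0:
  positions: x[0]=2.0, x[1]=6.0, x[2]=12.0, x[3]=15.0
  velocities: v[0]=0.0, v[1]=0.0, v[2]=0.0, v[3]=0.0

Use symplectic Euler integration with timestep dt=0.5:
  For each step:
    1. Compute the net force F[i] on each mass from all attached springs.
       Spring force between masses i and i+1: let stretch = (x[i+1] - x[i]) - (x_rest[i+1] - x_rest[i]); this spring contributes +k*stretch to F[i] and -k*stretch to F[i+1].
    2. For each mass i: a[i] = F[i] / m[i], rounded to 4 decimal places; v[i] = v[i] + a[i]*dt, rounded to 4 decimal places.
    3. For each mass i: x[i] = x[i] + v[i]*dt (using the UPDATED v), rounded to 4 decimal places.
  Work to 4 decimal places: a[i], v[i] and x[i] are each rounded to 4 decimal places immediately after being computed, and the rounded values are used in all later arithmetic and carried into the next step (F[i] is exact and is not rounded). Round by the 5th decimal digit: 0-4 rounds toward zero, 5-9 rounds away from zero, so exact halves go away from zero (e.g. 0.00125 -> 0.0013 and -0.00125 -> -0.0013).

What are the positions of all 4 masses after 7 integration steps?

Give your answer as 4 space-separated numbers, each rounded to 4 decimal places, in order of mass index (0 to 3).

Answer: 3.1066 7.2287 9.6837 13.8751

Derivation:
Step 0: x=[2.0000 6.0000 12.0000 15.0000] v=[0.0000 0.0000 0.0000 0.0000]
Step 1: x=[2.0000 7.0000 10.5000 15.5000] v=[0.0000 2.0000 -3.0000 1.0000]
Step 2: x=[2.2500 7.2500 9.7500 15.5000] v=[0.5000 0.5000 -1.5000 0.0000]
Step 3: x=[2.7500 6.2500 10.6250 14.6250] v=[1.0000 -2.0000 1.7500 -1.7500]
Step 4: x=[3.1250 5.6875 11.3125 13.7500] v=[0.7500 -1.1250 1.3750 -1.7500]
Step 5: x=[3.1407 6.6563 10.4063 13.6563] v=[0.0313 1.9375 -1.8125 -0.1875]
Step 6: x=[3.0353 7.7423 9.2501 13.9376] v=[-0.2109 2.1719 -2.3125 0.5625]
Step 7: x=[3.1066 7.2287 9.6837 13.8751] v=[0.1426 -1.0273 0.8672 -0.1250]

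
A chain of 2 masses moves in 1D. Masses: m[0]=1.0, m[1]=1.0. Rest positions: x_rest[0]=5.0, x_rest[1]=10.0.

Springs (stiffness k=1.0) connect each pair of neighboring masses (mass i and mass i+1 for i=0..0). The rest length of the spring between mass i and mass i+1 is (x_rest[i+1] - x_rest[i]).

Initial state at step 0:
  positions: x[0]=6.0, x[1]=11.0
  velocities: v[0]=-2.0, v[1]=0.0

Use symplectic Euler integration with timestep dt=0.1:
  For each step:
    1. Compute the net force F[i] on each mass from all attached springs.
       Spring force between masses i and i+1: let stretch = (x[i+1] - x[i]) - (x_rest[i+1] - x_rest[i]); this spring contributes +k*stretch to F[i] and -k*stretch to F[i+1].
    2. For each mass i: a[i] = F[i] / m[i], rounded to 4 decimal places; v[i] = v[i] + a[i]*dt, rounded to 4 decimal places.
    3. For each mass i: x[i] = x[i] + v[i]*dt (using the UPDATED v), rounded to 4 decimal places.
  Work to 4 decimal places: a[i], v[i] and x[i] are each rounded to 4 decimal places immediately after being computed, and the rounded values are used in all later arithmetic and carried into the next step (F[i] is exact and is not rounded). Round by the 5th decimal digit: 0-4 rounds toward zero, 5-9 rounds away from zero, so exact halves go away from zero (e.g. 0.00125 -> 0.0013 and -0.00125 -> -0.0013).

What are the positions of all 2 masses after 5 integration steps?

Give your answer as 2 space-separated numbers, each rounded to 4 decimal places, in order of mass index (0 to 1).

Answer: 5.0392 10.9608

Derivation:
Step 0: x=[6.0000 11.0000] v=[-2.0000 0.0000]
Step 1: x=[5.8000 11.0000] v=[-2.0000 0.0000]
Step 2: x=[5.6020 10.9980] v=[-1.9800 -0.0200]
Step 3: x=[5.4080 10.9920] v=[-1.9404 -0.0596]
Step 4: x=[5.2198 10.9802] v=[-1.8820 -0.1180]
Step 5: x=[5.0392 10.9608] v=[-1.8060 -0.1940]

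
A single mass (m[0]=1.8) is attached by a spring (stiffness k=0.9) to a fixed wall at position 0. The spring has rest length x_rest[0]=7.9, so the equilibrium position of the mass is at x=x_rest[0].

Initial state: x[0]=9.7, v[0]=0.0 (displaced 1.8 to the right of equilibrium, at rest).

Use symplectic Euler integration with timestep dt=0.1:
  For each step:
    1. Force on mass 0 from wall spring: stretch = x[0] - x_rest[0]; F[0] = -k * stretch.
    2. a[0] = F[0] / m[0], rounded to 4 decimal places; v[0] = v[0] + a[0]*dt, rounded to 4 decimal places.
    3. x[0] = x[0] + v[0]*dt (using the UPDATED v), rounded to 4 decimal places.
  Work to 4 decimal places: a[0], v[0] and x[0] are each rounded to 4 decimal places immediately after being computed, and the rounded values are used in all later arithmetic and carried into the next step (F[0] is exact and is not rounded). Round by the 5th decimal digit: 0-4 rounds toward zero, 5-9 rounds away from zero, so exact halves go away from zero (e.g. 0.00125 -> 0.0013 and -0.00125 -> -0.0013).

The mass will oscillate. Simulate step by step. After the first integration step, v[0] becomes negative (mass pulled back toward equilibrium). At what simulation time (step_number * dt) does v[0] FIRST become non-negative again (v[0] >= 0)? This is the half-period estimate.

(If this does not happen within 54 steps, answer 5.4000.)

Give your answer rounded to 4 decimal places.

Answer: 4.5000

Derivation:
Step 0: x=[9.7000] v=[0.0000]
Step 1: x=[9.6910] v=[-0.0900]
Step 2: x=[9.6730] v=[-0.1796]
Step 3: x=[9.6462] v=[-0.2683]
Step 4: x=[9.6106] v=[-0.3556]
Step 5: x=[9.5665] v=[-0.4411]
Step 6: x=[9.5141] v=[-0.5244]
Step 7: x=[9.4536] v=[-0.6051]
Step 8: x=[9.3853] v=[-0.6828]
Step 9: x=[9.3096] v=[-0.7571]
Step 10: x=[9.2268] v=[-0.8276]
Step 11: x=[9.1374] v=[-0.8939]
Step 12: x=[9.0418] v=[-0.9558]
Step 13: x=[8.9405] v=[-1.0129]
Step 14: x=[8.8340] v=[-1.0649]
Step 15: x=[8.7228] v=[-1.1116]
Step 16: x=[8.6075] v=[-1.1527]
Step 17: x=[8.4887] v=[-1.1881]
Step 18: x=[8.3670] v=[-1.2175]
Step 19: x=[8.2429] v=[-1.2409]
Step 20: x=[8.1171] v=[-1.2581]
Step 21: x=[7.9902] v=[-1.2690]
Step 22: x=[7.8629] v=[-1.2735]
Step 23: x=[7.7357] v=[-1.2716]
Step 24: x=[7.6094] v=[-1.2634]
Step 25: x=[7.4845] v=[-1.2489]
Step 26: x=[7.3617] v=[-1.2281]
Step 27: x=[7.2416] v=[-1.2012]
Step 28: x=[7.1248] v=[-1.1683]
Step 29: x=[7.0119] v=[-1.1295]
Step 30: x=[6.9034] v=[-1.0851]
Step 31: x=[6.7999] v=[-1.0353]
Step 32: x=[6.7019] v=[-0.9803]
Step 33: x=[6.6099] v=[-0.9204]
Step 34: x=[6.5243] v=[-0.8559]
Step 35: x=[6.4456] v=[-0.7871]
Step 36: x=[6.3742] v=[-0.7144]
Step 37: x=[6.3104] v=[-0.6381]
Step 38: x=[6.2545] v=[-0.5586]
Step 39: x=[6.2069] v=[-0.4763]
Step 40: x=[6.1677] v=[-0.3916]
Step 41: x=[6.1372] v=[-0.3050]
Step 42: x=[6.1155] v=[-0.2169]
Step 43: x=[6.1027] v=[-0.1277]
Step 44: x=[6.0989] v=[-0.0378]
Step 45: x=[6.1041] v=[0.0523]
First v>=0 after going negative at step 45, time=4.5000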